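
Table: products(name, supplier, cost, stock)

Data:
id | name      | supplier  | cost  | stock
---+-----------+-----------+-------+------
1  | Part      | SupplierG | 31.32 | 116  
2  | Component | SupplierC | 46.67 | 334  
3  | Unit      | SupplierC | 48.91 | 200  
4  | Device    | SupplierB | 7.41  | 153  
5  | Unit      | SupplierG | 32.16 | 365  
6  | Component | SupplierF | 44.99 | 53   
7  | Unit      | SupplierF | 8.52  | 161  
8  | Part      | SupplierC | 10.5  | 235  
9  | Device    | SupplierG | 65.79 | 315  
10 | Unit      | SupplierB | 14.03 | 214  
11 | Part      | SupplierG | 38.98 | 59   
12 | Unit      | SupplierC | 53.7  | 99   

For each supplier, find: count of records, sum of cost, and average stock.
SELECT supplier,
       COUNT(*) as cnt,
       SUM(cost) as total_cost,
       AVG(stock) as avg_stock
FROM products
GROUP BY supplier

Result:
  SupplierB: 2 records, 21.44 total cost, 183.50 avg stock
  SupplierC: 4 records, 159.78 total cost, 217.00 avg stock
  SupplierF: 2 records, 53.51 total cost, 107.00 avg stock
  SupplierG: 4 records, 168.25 total cost, 213.75 avg stock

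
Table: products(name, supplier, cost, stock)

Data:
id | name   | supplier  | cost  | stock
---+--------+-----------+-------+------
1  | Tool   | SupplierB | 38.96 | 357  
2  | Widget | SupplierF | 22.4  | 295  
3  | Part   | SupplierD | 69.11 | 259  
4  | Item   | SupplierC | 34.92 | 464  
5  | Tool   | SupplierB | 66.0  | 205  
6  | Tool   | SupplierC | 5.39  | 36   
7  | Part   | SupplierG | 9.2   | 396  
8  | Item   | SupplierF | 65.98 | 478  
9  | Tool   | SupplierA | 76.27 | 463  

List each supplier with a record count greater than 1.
SELECT supplier, COUNT(*) as cnt
FROM products
GROUP BY supplier
HAVING COUNT(*) > 1

Result:
  SupplierB: 2
  SupplierC: 2
  SupplierF: 2

Note: HAVING filters groups after aggregation, WHERE filters rows before.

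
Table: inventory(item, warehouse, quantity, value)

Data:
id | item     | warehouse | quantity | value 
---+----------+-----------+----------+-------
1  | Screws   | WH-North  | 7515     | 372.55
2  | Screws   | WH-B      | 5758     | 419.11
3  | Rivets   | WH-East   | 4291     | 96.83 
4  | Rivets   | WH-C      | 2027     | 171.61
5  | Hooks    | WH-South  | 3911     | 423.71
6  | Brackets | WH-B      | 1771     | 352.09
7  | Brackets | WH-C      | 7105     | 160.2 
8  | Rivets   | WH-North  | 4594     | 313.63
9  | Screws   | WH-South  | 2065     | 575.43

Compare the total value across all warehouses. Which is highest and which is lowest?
SELECT warehouse, SUM(value)
FROM inventory
GROUP BY warehouse
ORDER BY SUM(value)

All groups:
  WH-East: 96.83
  WH-C: 331.81
  WH-North: 686.18
  WH-B: 771.20
  WH-South: 999.14

Highest: WH-South (999.14)
Lowest: WH-East (96.83)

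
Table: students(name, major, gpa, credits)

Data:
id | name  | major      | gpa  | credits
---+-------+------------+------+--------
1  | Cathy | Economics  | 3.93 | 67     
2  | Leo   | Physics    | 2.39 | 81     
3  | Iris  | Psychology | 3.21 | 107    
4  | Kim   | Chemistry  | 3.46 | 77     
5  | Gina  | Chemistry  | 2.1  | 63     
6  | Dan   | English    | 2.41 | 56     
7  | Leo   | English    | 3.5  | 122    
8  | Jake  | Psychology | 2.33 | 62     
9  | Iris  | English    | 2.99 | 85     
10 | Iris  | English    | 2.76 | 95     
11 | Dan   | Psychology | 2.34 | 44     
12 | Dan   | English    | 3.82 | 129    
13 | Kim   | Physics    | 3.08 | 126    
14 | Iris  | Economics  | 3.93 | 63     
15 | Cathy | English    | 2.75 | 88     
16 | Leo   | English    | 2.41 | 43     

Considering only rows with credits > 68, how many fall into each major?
SELECT major, COUNT(*)
FROM students
WHERE credits > 68
GROUP BY major

Note: WHERE filters rows before grouping.

Result:
  Chemistry: 1
  English: 5
  Physics: 2
  Psychology: 1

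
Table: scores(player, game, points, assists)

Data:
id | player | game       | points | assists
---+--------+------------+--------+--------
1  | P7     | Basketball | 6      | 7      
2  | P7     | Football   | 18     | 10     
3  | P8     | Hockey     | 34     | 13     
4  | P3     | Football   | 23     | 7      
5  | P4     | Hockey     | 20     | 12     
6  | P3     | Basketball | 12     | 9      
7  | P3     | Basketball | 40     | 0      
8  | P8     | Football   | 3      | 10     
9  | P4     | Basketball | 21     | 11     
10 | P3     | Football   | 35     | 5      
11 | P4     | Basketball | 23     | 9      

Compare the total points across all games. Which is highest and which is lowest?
SELECT game, SUM(points)
FROM scores
GROUP BY game
ORDER BY SUM(points)

All groups:
  Hockey: 54
  Football: 79
  Basketball: 102

Highest: Basketball (102)
Lowest: Hockey (54)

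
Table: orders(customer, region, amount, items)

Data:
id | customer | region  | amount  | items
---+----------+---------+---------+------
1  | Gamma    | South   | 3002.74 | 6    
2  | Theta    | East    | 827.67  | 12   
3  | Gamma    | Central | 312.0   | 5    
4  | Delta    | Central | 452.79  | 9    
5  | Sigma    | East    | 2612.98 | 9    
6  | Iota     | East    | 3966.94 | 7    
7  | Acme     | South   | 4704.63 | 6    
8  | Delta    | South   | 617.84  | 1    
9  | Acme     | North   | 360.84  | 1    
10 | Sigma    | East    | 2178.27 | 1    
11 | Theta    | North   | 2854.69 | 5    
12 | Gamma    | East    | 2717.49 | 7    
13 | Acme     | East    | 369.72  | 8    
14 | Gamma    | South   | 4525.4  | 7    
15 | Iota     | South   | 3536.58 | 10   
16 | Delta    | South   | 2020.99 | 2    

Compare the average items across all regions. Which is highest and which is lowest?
SELECT region, AVG(items)
FROM orders
GROUP BY region
ORDER BY AVG(items)

All groups:
  North: 3.00
  South: 5.33
  Central: 7.00
  East: 7.33

Highest: East (7.33)
Lowest: North (3.00)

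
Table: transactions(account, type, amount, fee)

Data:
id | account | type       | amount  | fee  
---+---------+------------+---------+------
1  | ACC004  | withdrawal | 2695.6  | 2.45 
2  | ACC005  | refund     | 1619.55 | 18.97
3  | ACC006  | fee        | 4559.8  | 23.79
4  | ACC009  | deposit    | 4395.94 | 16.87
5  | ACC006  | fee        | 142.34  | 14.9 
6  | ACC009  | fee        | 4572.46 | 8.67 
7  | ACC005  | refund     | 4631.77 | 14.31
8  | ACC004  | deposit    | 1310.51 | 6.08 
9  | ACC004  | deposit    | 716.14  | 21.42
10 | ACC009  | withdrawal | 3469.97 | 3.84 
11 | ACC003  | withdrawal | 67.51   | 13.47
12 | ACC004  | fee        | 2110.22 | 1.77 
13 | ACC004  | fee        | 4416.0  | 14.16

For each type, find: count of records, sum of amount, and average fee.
SELECT type,
       COUNT(*) as cnt,
       SUM(amount) as total_amount,
       AVG(fee) as avg_fee
FROM transactions
GROUP BY type

Result:
  deposit: 3 records, 6422.59 total amount, 14.79 avg fee
  fee: 5 records, 15800.82 total amount, 12.66 avg fee
  refund: 2 records, 6251.32 total amount, 16.64 avg fee
  withdrawal: 3 records, 6233.08 total amount, 6.59 avg fee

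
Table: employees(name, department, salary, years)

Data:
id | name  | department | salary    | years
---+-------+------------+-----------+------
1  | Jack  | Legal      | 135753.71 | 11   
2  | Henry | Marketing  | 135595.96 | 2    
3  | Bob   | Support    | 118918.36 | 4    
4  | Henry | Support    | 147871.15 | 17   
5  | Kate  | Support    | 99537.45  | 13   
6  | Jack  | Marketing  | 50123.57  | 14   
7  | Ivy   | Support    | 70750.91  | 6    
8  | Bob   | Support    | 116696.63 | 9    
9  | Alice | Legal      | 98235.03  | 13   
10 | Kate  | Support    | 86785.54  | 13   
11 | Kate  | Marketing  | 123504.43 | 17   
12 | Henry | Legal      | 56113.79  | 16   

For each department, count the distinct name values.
SELECT department, COUNT(DISTINCT name)
FROM employees
GROUP BY department

Result:
  Legal: 3 distinct
  Marketing: 3 distinct
  Support: 4 distinct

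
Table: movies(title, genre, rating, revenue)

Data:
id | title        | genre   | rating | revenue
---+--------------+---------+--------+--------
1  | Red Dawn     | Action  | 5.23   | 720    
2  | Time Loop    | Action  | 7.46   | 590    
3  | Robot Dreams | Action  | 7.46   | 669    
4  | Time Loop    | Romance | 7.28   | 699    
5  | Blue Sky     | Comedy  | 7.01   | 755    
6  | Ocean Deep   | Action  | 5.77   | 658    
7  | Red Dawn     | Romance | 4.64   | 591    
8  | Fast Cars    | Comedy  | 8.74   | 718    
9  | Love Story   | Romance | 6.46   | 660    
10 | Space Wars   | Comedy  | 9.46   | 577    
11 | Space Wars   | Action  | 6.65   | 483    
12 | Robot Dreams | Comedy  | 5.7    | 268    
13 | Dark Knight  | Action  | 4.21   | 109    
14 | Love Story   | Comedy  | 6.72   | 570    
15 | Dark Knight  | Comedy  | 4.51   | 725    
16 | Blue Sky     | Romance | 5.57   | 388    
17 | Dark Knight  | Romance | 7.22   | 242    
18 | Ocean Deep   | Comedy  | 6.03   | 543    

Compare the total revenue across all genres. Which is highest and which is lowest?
SELECT genre, SUM(revenue)
FROM movies
GROUP BY genre
ORDER BY SUM(revenue)

All groups:
  Romance: 2580
  Action: 3229
  Comedy: 4156

Highest: Comedy (4156)
Lowest: Romance (2580)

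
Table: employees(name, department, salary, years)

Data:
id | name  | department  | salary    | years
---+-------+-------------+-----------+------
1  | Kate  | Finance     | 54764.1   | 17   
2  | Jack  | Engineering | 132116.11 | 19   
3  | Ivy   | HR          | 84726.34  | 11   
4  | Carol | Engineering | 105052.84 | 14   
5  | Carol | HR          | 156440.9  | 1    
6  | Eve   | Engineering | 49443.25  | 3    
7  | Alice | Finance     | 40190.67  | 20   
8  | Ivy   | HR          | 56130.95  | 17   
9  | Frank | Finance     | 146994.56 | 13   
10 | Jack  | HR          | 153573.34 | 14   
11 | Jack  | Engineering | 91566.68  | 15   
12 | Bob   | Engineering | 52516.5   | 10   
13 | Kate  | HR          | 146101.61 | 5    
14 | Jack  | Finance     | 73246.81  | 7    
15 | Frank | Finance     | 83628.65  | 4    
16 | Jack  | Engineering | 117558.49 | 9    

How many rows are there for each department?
SELECT department, COUNT(*) as count
FROM employees
GROUP BY department

Result:
  Engineering: 6
  Finance: 5
  HR: 5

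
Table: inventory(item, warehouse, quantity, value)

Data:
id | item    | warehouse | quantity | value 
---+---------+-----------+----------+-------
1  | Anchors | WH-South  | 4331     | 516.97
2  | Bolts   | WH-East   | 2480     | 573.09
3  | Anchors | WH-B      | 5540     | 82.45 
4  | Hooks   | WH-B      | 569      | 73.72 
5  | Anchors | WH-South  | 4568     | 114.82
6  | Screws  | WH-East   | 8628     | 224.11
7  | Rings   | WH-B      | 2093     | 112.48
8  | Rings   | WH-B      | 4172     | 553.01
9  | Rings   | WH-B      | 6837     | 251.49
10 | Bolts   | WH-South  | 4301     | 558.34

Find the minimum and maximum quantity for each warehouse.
SELECT warehouse, MIN(quantity), MAX(quantity)
FROM inventory
GROUP BY warehouse

Result:
  WH-B: min=569, max=6837
  WH-East: min=2480, max=8628
  WH-South: min=4301, max=4568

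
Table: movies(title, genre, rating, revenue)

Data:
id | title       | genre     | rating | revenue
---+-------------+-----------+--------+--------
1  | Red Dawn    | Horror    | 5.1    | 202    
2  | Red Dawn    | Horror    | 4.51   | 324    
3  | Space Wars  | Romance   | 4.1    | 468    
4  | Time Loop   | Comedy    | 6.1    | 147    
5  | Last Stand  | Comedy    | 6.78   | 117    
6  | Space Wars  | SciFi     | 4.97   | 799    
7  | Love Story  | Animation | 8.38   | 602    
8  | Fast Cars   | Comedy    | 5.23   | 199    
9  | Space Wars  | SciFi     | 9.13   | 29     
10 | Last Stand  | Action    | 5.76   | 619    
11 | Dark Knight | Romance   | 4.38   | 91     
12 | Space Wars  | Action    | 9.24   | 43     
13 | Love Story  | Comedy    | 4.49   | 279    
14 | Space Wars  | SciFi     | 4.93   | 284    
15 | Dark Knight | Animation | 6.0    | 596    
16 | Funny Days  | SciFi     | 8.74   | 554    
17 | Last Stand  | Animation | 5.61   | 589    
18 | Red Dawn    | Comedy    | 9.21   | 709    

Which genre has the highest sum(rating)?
SELECT genre, SUM(rating) as val
FROM movies
GROUP BY genre
ORDER BY val DESC
LIMIT 1

Result: Comedy with sum(rating) = 31.81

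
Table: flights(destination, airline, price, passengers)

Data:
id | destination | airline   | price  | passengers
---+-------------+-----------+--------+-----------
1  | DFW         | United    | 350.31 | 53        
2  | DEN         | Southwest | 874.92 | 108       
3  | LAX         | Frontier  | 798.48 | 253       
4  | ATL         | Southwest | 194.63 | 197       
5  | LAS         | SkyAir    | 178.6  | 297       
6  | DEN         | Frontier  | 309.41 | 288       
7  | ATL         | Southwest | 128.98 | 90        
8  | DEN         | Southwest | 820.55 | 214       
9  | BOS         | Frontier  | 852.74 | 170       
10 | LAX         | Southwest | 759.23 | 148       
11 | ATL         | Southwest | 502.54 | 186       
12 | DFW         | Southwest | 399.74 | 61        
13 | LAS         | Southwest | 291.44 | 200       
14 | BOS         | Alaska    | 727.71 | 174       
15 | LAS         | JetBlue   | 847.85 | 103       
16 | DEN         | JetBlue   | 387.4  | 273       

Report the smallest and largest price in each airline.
SELECT airline, MIN(price), MAX(price)
FROM flights
GROUP BY airline

Result:
  Alaska: min=727.71, max=727.71
  Frontier: min=309.41, max=852.74
  JetBlue: min=387.40, max=847.85
  SkyAir: min=178.60, max=178.60
  Southwest: min=128.98, max=874.92
  United: min=350.31, max=350.31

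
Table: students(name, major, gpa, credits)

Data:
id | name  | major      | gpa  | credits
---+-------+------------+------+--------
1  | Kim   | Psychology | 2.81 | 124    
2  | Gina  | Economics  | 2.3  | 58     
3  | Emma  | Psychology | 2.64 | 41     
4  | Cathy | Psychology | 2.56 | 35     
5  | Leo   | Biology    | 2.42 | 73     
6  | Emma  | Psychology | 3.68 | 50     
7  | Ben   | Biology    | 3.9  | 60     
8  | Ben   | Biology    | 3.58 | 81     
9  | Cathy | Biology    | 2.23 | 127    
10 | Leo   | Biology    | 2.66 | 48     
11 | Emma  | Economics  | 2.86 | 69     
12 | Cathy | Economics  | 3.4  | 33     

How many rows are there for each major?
SELECT major, COUNT(*) as count
FROM students
GROUP BY major

Result:
  Biology: 5
  Economics: 3
  Psychology: 4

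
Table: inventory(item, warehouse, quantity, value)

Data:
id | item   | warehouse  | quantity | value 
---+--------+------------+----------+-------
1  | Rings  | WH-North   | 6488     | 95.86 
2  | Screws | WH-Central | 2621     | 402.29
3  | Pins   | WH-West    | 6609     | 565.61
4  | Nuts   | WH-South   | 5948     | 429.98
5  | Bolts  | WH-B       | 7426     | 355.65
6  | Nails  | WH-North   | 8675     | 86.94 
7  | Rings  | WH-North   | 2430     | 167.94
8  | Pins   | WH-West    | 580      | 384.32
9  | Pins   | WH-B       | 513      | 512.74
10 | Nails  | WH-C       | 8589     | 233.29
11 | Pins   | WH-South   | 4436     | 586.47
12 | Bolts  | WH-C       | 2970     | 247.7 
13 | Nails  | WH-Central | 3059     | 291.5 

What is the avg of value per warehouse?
SELECT warehouse, AVG(value) as result
FROM inventory
GROUP BY warehouse

Result:
  WH-B: 434.20
  WH-C: 240.50
  WH-Central: 346.90
  WH-North: 116.91
  WH-South: 508.23
  WH-West: 474.97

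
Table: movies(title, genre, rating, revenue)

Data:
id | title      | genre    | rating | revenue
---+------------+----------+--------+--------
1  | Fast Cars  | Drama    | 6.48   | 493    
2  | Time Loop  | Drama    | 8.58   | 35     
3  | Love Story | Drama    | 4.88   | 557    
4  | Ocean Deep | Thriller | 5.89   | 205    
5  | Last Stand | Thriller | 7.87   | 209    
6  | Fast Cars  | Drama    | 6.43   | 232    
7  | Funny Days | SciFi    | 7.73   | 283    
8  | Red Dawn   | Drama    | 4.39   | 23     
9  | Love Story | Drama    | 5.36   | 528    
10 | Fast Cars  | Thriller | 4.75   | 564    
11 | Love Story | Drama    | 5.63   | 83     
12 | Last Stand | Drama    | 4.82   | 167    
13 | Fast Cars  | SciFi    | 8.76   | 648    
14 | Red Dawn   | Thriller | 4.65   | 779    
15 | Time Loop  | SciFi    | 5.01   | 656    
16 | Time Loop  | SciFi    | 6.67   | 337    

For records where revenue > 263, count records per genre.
SELECT genre, COUNT(*)
FROM movies
WHERE revenue > 263
GROUP BY genre

Note: WHERE filters rows before grouping.

Result:
  Drama: 3
  SciFi: 4
  Thriller: 2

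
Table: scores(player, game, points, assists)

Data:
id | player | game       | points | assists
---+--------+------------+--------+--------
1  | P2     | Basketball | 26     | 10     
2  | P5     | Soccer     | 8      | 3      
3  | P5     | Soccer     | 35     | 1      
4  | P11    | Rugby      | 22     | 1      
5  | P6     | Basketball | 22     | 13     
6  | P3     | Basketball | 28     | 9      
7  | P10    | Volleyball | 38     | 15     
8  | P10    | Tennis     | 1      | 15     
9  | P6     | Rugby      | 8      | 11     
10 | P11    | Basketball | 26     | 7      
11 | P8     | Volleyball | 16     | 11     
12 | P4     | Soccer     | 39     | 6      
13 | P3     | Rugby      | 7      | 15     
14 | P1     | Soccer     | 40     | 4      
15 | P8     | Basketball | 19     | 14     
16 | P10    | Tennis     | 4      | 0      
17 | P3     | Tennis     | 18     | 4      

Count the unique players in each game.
SELECT game, COUNT(DISTINCT player)
FROM scores
GROUP BY game

Result:
  Basketball: 5 distinct
  Rugby: 3 distinct
  Soccer: 3 distinct
  Tennis: 2 distinct
  Volleyball: 2 distinct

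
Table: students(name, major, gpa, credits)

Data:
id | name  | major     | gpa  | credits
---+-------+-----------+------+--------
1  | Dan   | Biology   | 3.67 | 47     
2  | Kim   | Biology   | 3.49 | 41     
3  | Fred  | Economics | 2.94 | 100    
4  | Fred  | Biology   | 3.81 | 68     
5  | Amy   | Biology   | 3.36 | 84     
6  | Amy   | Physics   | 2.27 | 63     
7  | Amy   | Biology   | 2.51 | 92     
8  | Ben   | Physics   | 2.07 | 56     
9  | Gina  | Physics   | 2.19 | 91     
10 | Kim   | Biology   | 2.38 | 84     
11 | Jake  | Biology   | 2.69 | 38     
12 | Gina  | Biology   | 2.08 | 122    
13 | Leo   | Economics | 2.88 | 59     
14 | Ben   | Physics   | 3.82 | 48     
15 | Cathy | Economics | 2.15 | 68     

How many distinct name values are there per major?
SELECT major, COUNT(DISTINCT name)
FROM students
GROUP BY major

Result:
  Biology: 6 distinct
  Economics: 3 distinct
  Physics: 3 distinct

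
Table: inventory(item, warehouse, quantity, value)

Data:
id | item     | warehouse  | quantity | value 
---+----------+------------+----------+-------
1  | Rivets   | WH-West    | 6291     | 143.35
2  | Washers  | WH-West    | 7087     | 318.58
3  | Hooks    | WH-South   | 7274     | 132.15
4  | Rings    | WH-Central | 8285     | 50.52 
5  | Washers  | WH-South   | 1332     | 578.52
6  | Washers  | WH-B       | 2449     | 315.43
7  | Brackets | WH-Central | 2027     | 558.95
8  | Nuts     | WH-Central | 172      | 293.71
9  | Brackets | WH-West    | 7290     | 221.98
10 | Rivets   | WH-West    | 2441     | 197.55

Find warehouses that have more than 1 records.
SELECT warehouse, COUNT(*) as cnt
FROM inventory
GROUP BY warehouse
HAVING COUNT(*) > 1

Result:
  WH-Central: 3
  WH-South: 2
  WH-West: 4

Note: HAVING filters groups after aggregation, WHERE filters rows before.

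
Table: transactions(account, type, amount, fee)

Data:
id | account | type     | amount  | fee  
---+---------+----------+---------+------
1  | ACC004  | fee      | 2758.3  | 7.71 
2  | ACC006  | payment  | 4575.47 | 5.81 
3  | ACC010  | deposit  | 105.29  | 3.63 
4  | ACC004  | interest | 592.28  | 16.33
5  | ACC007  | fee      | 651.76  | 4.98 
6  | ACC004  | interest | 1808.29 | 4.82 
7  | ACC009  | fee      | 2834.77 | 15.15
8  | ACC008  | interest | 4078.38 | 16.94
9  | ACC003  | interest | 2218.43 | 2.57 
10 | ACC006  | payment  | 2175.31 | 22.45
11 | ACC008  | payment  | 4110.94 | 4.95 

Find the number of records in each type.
SELECT type, COUNT(*) as count
FROM transactions
GROUP BY type

Result:
  deposit: 1
  fee: 3
  interest: 4
  payment: 3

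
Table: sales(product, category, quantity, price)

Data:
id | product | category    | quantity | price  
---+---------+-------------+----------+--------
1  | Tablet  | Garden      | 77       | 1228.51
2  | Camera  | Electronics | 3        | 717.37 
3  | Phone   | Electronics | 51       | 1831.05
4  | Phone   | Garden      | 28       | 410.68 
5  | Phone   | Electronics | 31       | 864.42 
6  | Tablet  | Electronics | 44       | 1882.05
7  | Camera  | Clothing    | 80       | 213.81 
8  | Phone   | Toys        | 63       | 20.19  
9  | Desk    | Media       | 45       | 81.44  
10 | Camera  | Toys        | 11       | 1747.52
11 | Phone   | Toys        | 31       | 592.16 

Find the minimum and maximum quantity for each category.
SELECT category, MIN(quantity), MAX(quantity)
FROM sales
GROUP BY category

Result:
  Clothing: min=80, max=80
  Electronics: min=3, max=51
  Garden: min=28, max=77
  Media: min=45, max=45
  Toys: min=11, max=63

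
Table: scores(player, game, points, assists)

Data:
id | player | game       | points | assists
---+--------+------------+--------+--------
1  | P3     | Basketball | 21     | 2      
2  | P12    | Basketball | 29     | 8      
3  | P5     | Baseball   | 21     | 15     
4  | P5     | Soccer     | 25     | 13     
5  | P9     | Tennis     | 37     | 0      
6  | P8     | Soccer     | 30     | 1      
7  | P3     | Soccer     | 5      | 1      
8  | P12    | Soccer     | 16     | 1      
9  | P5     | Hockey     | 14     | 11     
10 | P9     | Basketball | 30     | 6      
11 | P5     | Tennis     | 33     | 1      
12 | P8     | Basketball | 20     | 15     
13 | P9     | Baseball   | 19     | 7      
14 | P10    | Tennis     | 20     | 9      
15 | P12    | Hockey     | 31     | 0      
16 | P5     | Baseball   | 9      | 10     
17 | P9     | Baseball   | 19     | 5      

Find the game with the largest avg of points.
SELECT game, AVG(points) as val
FROM scores
GROUP BY game
ORDER BY val DESC
LIMIT 1

Result: Tennis with avg(points) = 30.00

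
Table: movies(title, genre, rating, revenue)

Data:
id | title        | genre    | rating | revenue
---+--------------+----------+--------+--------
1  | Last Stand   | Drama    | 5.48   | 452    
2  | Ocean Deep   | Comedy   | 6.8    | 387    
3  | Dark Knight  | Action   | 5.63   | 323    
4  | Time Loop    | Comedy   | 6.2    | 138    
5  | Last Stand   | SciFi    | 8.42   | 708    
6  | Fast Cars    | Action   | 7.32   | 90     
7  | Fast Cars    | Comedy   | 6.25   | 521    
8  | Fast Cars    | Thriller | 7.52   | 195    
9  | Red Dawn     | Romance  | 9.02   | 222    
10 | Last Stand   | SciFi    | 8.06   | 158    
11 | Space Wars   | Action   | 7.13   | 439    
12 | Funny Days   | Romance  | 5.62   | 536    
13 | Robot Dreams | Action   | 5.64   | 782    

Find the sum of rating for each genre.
SELECT genre, SUM(rating) as result
FROM movies
GROUP BY genre

Result:
  Action: 25.72
  Comedy: 19.25
  Drama: 5.48
  Romance: 14.64
  SciFi: 16.48
  Thriller: 7.52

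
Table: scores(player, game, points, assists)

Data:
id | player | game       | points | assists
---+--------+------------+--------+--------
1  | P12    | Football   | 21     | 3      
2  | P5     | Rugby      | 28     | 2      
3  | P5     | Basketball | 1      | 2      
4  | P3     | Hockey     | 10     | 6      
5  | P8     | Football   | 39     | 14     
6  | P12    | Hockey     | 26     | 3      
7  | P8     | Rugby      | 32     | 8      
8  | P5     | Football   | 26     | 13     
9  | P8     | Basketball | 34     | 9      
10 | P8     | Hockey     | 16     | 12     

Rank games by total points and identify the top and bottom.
SELECT game, SUM(points)
FROM scores
GROUP BY game
ORDER BY SUM(points)

All groups:
  Basketball: 35
  Hockey: 52
  Rugby: 60
  Football: 86

Highest: Football (86)
Lowest: Basketball (35)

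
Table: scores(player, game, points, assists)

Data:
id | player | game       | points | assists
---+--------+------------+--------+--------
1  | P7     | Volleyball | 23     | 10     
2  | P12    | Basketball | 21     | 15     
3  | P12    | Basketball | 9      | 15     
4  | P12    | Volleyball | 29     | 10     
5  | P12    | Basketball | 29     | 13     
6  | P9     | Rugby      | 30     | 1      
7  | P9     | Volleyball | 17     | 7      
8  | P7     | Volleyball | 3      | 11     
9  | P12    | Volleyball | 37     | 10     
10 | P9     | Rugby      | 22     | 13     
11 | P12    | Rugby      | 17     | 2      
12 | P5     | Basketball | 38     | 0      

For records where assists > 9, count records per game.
SELECT game, COUNT(*)
FROM scores
WHERE assists > 9
GROUP BY game

Note: WHERE filters rows before grouping.

Result:
  Basketball: 3
  Rugby: 1
  Volleyball: 4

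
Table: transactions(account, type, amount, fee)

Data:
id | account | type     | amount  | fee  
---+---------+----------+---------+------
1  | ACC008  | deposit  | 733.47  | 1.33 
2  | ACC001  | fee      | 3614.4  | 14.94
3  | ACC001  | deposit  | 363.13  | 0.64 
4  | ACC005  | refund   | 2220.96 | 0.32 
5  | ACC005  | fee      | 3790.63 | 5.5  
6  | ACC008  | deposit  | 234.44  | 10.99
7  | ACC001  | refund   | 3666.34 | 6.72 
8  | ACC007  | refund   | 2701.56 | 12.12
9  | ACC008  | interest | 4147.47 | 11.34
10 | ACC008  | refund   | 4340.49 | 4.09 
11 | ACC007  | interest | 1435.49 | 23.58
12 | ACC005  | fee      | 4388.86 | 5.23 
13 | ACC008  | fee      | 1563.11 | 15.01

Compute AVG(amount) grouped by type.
SELECT type, AVG(amount) as result
FROM transactions
GROUP BY type

Result:
  deposit: 443.68
  fee: 3339.25
  interest: 2791.48
  refund: 3232.34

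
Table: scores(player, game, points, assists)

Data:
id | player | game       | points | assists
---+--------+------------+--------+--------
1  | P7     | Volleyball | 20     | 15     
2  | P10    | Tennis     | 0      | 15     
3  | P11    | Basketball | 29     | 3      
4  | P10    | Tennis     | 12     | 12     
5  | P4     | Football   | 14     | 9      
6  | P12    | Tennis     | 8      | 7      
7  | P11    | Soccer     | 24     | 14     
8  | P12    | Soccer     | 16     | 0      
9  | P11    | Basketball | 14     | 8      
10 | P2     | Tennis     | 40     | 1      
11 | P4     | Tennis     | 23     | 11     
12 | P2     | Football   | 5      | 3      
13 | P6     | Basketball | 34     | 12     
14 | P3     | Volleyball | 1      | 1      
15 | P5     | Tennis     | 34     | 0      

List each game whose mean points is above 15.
SELECT game, AVG(points)
FROM scores
GROUP BY game
HAVING AVG(points) > 15

Result:
  Basketball: avg=25.67
  Soccer: avg=20.00
  Tennis: avg=19.50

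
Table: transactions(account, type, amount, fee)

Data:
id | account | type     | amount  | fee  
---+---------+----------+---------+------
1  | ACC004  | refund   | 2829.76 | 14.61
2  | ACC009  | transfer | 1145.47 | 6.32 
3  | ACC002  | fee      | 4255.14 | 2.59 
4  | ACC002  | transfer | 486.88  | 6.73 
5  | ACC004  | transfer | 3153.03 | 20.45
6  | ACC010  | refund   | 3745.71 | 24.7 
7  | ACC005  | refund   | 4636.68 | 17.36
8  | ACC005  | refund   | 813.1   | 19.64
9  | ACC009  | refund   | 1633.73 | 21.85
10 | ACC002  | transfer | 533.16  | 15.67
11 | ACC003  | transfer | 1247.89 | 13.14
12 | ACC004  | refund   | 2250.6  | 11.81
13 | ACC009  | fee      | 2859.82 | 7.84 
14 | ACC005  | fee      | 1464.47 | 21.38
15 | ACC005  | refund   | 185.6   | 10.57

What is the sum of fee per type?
SELECT type, SUM(fee) as result
FROM transactions
GROUP BY type

Result:
  fee: 31.81
  refund: 120.54
  transfer: 62.31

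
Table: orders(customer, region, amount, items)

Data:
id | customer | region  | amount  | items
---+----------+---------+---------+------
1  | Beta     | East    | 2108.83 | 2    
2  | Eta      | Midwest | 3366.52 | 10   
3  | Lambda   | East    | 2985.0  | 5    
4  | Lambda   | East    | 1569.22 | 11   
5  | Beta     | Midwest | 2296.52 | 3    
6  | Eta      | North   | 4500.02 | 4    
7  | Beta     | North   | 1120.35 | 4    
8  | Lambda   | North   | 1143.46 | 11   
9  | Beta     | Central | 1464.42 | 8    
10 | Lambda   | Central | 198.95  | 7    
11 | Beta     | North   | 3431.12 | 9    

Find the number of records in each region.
SELECT region, COUNT(*) as count
FROM orders
GROUP BY region

Result:
  Central: 2
  East: 3
  Midwest: 2
  North: 4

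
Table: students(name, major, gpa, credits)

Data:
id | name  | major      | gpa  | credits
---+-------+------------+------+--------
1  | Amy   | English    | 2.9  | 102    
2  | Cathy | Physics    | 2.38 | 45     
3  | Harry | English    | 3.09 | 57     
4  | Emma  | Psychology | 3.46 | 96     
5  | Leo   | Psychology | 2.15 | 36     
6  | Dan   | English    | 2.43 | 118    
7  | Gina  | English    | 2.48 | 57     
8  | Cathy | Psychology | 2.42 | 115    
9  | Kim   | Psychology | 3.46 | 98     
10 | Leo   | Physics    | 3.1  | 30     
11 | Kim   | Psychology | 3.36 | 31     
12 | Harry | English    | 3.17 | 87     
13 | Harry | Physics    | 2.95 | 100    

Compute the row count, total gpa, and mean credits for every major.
SELECT major,
       COUNT(*) as cnt,
       SUM(gpa) as total_gpa,
       AVG(credits) as avg_credits
FROM students
GROUP BY major

Result:
  English: 5 records, 14.07 total gpa, 84.20 avg credits
  Physics: 3 records, 8.43 total gpa, 58.33 avg credits
  Psychology: 5 records, 14.85 total gpa, 75.20 avg credits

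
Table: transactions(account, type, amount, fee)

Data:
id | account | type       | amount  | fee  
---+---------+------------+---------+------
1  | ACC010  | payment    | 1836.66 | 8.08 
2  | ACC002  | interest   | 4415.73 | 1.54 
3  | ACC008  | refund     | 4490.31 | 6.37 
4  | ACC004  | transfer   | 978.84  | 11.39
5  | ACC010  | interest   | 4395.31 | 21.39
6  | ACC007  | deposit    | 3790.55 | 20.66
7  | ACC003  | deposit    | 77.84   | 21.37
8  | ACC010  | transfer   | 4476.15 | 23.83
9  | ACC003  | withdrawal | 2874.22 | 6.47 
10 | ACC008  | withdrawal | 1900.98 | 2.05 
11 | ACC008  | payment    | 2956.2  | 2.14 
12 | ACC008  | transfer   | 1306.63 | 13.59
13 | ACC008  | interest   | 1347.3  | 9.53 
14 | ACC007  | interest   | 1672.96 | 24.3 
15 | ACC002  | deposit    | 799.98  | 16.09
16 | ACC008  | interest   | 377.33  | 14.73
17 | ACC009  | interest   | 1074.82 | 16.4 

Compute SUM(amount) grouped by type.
SELECT type, SUM(amount) as result
FROM transactions
GROUP BY type

Result:
  deposit: 4668.37
  interest: 13283.45
  payment: 4792.86
  refund: 4490.31
  transfer: 6761.62
  withdrawal: 4775.20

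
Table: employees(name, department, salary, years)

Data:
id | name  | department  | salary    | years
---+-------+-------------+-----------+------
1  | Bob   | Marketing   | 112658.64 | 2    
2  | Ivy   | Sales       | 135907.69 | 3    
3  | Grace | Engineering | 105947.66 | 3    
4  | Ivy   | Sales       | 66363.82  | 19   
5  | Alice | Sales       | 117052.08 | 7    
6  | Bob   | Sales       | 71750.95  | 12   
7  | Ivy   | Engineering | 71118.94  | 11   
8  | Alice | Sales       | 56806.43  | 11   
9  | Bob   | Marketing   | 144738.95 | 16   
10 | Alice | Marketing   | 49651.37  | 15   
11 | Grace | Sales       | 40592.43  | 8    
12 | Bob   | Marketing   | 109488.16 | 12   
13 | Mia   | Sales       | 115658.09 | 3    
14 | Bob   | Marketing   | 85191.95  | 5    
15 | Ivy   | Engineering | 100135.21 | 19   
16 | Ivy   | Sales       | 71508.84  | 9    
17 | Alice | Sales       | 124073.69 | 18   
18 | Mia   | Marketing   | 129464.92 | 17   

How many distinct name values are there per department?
SELECT department, COUNT(DISTINCT name)
FROM employees
GROUP BY department

Result:
  Engineering: 2 distinct
  Marketing: 3 distinct
  Sales: 5 distinct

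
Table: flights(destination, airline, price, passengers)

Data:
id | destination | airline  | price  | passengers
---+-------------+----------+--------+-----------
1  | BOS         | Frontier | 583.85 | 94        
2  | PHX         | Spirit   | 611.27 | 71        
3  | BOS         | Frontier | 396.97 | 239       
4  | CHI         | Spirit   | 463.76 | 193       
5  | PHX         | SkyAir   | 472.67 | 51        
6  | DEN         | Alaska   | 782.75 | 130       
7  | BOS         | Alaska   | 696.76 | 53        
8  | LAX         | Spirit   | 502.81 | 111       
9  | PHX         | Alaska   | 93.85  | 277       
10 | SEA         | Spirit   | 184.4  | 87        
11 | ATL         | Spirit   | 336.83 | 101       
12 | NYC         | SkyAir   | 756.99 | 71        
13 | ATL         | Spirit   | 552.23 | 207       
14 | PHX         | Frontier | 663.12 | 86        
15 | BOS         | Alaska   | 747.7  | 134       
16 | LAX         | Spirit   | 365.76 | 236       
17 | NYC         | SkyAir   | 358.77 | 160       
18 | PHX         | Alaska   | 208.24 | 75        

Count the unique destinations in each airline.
SELECT airline, COUNT(DISTINCT destination)
FROM flights
GROUP BY airline

Result:
  Alaska: 3 distinct
  Frontier: 2 distinct
  SkyAir: 2 distinct
  Spirit: 5 distinct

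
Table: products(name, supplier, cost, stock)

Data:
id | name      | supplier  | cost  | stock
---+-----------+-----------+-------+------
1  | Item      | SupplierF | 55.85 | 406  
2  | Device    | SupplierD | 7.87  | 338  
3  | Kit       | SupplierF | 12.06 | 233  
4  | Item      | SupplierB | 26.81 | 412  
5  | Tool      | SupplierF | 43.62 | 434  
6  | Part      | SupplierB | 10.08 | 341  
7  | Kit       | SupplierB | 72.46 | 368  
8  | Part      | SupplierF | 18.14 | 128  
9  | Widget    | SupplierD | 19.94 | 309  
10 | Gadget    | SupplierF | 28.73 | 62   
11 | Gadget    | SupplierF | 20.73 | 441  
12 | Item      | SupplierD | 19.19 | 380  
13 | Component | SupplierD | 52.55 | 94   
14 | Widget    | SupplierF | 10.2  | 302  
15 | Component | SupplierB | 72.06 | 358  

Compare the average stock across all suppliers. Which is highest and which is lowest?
SELECT supplier, AVG(stock)
FROM products
GROUP BY supplier
ORDER BY AVG(stock)

All groups:
  SupplierD: 280.25
  SupplierF: 286.57
  SupplierB: 369.75

Highest: SupplierB (369.75)
Lowest: SupplierD (280.25)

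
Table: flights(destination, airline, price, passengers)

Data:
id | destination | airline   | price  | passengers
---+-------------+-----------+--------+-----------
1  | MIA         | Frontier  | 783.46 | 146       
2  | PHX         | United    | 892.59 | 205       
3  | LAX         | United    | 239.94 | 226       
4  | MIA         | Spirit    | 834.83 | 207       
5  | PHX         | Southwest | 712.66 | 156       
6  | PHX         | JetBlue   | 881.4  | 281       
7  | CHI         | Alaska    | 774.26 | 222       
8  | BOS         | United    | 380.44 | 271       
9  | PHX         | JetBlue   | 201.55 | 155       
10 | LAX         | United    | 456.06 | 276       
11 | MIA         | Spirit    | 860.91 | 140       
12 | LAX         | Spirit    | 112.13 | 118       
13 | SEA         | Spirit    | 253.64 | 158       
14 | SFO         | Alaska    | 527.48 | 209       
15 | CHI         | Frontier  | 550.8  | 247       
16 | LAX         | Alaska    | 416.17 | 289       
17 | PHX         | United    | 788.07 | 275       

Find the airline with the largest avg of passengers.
SELECT airline, AVG(passengers) as val
FROM flights
GROUP BY airline
ORDER BY val DESC
LIMIT 1

Result: United with avg(passengers) = 250.60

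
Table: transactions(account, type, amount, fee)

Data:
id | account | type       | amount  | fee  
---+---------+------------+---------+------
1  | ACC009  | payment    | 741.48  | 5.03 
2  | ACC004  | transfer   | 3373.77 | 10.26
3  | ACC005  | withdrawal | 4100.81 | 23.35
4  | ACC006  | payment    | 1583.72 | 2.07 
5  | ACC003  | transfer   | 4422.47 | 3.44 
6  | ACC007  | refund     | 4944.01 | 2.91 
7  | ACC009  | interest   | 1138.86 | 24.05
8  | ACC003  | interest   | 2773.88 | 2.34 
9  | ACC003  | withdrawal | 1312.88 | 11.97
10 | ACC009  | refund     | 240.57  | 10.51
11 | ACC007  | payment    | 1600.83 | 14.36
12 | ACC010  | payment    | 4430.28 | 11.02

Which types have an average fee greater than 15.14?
SELECT type, AVG(fee)
FROM transactions
GROUP BY type
HAVING AVG(fee) > 15.14

Result:
  withdrawal: avg=17.66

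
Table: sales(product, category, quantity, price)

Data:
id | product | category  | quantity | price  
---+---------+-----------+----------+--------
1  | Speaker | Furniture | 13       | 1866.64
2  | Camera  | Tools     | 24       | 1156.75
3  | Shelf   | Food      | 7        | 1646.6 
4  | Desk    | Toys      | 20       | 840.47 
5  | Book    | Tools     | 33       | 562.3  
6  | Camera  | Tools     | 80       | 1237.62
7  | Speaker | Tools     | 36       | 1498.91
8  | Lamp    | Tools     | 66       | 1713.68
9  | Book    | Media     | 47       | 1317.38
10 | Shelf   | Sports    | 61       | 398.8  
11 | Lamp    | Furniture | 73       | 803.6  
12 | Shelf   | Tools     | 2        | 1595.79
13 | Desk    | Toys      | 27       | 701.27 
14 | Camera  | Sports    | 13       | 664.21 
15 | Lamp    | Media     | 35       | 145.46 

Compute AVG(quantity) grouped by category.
SELECT category, AVG(quantity) as result
FROM sales
GROUP BY category

Result:
  Food: 7.00
  Furniture: 43.00
  Media: 41.00
  Sports: 37.00
  Tools: 40.17
  Toys: 23.50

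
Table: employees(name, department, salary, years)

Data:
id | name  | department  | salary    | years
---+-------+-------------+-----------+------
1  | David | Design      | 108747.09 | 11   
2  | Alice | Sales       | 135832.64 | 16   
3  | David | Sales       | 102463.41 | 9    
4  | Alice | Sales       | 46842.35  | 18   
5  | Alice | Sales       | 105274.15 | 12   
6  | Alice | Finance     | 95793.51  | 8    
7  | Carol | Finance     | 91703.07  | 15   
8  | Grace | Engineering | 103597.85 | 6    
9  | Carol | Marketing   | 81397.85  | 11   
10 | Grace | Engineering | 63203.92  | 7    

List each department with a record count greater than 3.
SELECT department, COUNT(*) as cnt
FROM employees
GROUP BY department
HAVING COUNT(*) > 3

Result:
  Sales: 4

Note: HAVING filters groups after aggregation, WHERE filters rows before.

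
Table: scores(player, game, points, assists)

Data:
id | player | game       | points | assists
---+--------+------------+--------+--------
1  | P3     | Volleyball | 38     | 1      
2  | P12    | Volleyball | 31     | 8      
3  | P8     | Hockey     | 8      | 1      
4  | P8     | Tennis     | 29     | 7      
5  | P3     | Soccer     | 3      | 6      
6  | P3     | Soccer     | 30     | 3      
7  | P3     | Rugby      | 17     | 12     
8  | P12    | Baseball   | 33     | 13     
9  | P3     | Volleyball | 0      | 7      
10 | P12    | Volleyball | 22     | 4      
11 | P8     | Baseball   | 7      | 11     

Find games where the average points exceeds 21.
SELECT game, AVG(points)
FROM scores
GROUP BY game
HAVING AVG(points) > 21

Result:
  Tennis: avg=29.00
  Volleyball: avg=22.75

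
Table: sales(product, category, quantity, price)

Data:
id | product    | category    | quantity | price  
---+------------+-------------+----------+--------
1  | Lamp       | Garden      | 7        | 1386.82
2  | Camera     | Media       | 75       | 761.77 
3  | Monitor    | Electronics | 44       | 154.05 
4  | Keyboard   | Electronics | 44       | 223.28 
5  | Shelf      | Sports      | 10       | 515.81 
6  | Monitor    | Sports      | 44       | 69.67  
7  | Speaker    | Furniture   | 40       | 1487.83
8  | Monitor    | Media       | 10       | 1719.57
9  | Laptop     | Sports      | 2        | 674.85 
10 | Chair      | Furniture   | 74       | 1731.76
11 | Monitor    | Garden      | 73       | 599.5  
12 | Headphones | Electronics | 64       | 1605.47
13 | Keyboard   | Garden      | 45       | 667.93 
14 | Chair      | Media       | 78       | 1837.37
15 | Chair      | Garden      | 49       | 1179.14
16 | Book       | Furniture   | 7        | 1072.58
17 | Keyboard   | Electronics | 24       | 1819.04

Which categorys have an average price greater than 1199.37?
SELECT category, AVG(price)
FROM sales
GROUP BY category
HAVING AVG(price) > 1199.37

Result:
  Furniture: avg=1430.72
  Media: avg=1439.57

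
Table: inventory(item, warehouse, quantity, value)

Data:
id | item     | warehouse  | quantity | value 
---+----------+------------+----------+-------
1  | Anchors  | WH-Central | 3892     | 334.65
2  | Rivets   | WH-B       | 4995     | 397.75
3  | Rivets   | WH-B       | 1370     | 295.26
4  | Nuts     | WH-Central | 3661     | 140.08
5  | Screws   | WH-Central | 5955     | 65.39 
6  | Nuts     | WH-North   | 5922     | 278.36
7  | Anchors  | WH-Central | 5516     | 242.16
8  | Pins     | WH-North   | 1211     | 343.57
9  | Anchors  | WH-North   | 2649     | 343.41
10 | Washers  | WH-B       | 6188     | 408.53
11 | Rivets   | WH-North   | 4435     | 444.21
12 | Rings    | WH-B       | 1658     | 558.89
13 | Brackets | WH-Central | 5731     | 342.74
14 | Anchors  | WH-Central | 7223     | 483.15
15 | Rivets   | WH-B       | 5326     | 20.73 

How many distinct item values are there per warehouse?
SELECT warehouse, COUNT(DISTINCT item)
FROM inventory
GROUP BY warehouse

Result:
  WH-B: 3 distinct
  WH-Central: 4 distinct
  WH-North: 4 distinct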